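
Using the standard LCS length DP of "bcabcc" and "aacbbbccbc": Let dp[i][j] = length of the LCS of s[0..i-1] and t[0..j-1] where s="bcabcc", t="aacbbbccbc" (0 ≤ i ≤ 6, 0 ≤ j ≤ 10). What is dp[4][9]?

3

   ''  a  a  c  b  b  b  c  c  b  c
''  0  0  0  0  0  0  0  0  0  0  0
 b  0  0  0  0  1  1  1  1  1  1  1
 c  0  0  0  1  1  1  1  2  2  2  2
 a  0  1  1  1  1  1  1  2  2  2  2
 b  0  1  1  1  2  2  2  2  2  3  3
 c  0  1  1  2  2  2  2  3  3  3  4
 c  0  1  1  2  2  2  2  3  4  4  4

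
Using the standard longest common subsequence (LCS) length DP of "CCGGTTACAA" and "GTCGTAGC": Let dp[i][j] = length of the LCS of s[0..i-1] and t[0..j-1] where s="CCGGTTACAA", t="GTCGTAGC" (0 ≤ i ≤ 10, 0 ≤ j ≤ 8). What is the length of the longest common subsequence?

   ''  G  T  C  G  T  A  G  C
''  0  0  0  0  0  0  0  0  0
 C  0  0  0  1  1  1  1  1  1
 C  0  0  0  1  1  1  1  1  2
 G  0  1  1  1  2  2  2  2  2
 G  0  1  1  1  2  2  2  3  3
 T  0  1  2  2  2  3  3  3  3
 T  0  1  2  2  2  3  3  3  3
 A  0  1  2  2  2  3  4  4  4
 C  0  1  2  3  3  3  4  4  5
 A  0  1  2  3  3  3  4  4  5
 A  0  1  2  3  3  3  4  4  5

5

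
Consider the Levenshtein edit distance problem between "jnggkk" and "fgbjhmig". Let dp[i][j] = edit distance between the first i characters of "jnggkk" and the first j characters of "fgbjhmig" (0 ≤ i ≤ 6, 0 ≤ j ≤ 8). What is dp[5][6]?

6

   ''  f  g  b  j  h  m  i  g
''  0  1  2  3  4  5  6  7  8
 j  1  1  2  3  3  4  5  6  7
 n  2  2  2  3  4  4  5  6  7
 g  3  3  2  3  4  5  5  6  6
 g  4  4  3  3  4  5  6  6  6
 k  5  5  4  4  4  5  6  7  7
 k  6  6  5  5  5  5  6  7  8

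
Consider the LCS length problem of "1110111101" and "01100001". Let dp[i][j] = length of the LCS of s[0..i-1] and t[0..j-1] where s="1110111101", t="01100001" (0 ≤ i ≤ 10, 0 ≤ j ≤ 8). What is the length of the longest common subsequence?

   ''  0  1  1  0  0  0  0  1
''  0  0  0  0  0  0  0  0  0
 1  0  0  1  1  1  1  1  1  1
 1  0  0  1  2  2  2  2  2  2
 1  0  0  1  2  2  2  2  2  3
 0  0  1  1  2  3  3  3  3  3
 1  0  1  2  2  3  3  3  3  4
 1  0  1  2  3  3  3  3  3  4
 1  0  1  2  3  3  3  3  3  4
 1  0  1  2  3  3  3  3  3  4
 0  0  1  2  3  4  4  4  4  4
 1  0  1  2  3  4  4  4  4  5

5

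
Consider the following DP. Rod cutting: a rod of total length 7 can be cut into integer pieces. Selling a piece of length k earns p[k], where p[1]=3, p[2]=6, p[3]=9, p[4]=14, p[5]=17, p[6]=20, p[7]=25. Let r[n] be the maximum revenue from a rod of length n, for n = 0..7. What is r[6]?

20

   n    0    1    2    3    4    5    6    7
r[n]    0    3    6    9   14   17   20   25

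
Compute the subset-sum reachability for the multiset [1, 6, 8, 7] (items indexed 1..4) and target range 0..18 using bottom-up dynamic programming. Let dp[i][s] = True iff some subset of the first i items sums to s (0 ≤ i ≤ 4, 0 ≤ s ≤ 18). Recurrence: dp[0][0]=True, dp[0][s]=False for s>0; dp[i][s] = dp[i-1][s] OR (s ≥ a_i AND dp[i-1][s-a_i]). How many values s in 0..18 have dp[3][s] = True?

i\s   0   1   2   3   4   5   6   7   8   9  10  11  12  13  14  15  16  17  18
  0   T   F   F   F   F   F   F   F   F   F   F   F   F   F   F   F   F   F   F
  1   T   T   F   F   F   F   F   F   F   F   F   F   F   F   F   F   F   F   F
  2   T   T   F   F   F   F   T   T   F   F   F   F   F   F   F   F   F   F   F
  3   T   T   F   F   F   F   T   T   T   T   F   F   F   F   T   T   F   F   F
  4   T   T   F   F   F   F   T   T   T   T   F   F   F   T   T   T   T   F   F

8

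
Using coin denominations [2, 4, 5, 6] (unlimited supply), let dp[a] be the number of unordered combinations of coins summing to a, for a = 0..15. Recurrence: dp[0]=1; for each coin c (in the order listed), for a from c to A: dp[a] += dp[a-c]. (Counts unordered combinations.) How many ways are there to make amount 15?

after  coin     0     1     2     3     4     5     6     7     8     9    10    11    12    13    14    15
          2     1     0     1     0     1     0     1     0     1     0     1     0     1     0     1     0
          4     1     0     1     0     2     0     2     0     3     0     3     0     4     0     4     0
          5     1     0     1     0     2     1     2     1     3     2     4     2     5     3     6     4
          6     1     0     1     0     2     1     3     1     4     2     6     3     8     4    10     6

6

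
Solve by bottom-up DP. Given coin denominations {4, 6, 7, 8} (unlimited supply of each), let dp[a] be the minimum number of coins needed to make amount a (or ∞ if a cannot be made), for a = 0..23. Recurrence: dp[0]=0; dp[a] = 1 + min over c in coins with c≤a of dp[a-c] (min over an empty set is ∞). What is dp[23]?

3

 a  0  1  2  3  4  5  6  7  8  9 10 11 12 13 14 15 16 17 18 19 20 21 22 23
dp  0  -  -  -  1  -  1  1  1  -  2  2  2  2  2  2  2  3  3  3  3  3  3  3
(- denotes ∞ / unreachable)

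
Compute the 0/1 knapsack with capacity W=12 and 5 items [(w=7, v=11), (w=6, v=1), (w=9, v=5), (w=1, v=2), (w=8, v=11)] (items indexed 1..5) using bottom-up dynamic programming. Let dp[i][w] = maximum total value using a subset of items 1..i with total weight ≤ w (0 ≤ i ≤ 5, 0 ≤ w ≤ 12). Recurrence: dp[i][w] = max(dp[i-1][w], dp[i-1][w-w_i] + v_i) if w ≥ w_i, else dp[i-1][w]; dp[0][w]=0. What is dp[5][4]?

i\w   0   1   2   3   4   5   6   7   8   9  10  11  12
  0   0   0   0   0   0   0   0   0   0   0   0   0   0
  1   0   0   0   0   0   0   0  11  11  11  11  11  11
  2   0   0   0   0   0   0   1  11  11  11  11  11  11
  3   0   0   0   0   0   0   1  11  11  11  11  11  11
  4   0   2   2   2   2   2   2  11  13  13  13  13  13
  5   0   2   2   2   2   2   2  11  13  13  13  13  13

2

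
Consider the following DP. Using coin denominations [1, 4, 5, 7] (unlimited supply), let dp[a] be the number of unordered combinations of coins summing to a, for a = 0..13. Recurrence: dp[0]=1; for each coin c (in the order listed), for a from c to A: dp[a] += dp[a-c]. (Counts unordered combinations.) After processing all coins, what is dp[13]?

after  coin     0     1     2     3     4     5     6     7     8     9    10    11    12    13
          1     1     1     1     1     1     1     1     1     1     1     1     1     1     1
          4     1     1     1     1     2     2     2     2     3     3     3     3     4     4
          5     1     1     1     1     2     3     3     3     4     5     6     6     7     8
          7     1     1     1     1     2     3     3     4     5     6     7     8    10    11

11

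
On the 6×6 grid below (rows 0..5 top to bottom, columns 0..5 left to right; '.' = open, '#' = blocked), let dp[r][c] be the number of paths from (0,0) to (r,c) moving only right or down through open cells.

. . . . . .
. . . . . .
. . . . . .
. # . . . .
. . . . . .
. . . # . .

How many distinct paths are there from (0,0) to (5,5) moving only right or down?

r\c   0   1   2   3   4   5
  0   1   1   1   1   1   1
  1   1   2   3   4   5   6
  2   1   3   6  10  15  21
  3   1   0   6  16  31  52
  4   1   1   7  23  54 106
  5   1   2   9   0  54 160

160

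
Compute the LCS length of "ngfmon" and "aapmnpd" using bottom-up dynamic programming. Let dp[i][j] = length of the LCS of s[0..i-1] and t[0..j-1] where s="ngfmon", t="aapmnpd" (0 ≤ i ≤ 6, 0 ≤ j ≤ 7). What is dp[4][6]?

   ''  a  a  p  m  n  p  d
''  0  0  0  0  0  0  0  0
 n  0  0  0  0  0  1  1  1
 g  0  0  0  0  0  1  1  1
 f  0  0  0  0  0  1  1  1
 m  0  0  0  0  1  1  1  1
 o  0  0  0  0  1  1  1  1
 n  0  0  0  0  1  2  2  2

1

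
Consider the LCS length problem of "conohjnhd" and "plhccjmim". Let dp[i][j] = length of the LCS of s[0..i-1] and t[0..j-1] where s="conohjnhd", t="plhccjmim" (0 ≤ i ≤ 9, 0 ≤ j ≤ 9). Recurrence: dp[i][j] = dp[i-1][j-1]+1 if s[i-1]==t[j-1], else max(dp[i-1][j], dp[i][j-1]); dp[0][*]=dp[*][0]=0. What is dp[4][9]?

1

   ''  p  l  h  c  c  j  m  i  m
''  0  0  0  0  0  0  0  0  0  0
 c  0  0  0  0  1  1  1  1  1  1
 o  0  0  0  0  1  1  1  1  1  1
 n  0  0  0  0  1  1  1  1  1  1
 o  0  0  0  0  1  1  1  1  1  1
 h  0  0  0  1  1  1  1  1  1  1
 j  0  0  0  1  1  1  2  2  2  2
 n  0  0  0  1  1  1  2  2  2  2
 h  0  0  0  1  1  1  2  2  2  2
 d  0  0  0  1  1  1  2  2  2  2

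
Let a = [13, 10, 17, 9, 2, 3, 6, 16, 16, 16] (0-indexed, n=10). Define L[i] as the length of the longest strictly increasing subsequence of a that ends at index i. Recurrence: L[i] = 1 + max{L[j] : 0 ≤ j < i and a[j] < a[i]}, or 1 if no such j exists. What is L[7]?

   i    0    1    2    3    4    5    6    7    8    9
a[i]   13   10   17    9    2    3    6   16   16   16
L[i]    1    1    2    1    1    2    3    4    4    4

4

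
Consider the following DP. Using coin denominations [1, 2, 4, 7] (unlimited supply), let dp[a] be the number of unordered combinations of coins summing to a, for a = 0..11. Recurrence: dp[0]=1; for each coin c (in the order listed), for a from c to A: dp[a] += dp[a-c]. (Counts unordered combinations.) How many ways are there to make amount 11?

16

after  coin     0     1     2     3     4     5     6     7     8     9    10    11
          1     1     1     1     1     1     1     1     1     1     1     1     1
          2     1     1     2     2     3     3     4     4     5     5     6     6
          4     1     1     2     2     4     4     6     6     9     9    12    12
          7     1     1     2     2     4     4     6     7    10    11    14    16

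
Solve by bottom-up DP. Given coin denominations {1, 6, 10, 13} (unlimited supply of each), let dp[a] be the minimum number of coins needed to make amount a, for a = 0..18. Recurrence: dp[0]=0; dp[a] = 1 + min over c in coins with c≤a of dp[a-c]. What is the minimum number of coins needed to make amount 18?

3

 a  0  1  2  3  4  5  6  7  8  9 10 11 12 13 14 15 16 17 18
dp  0  1  2  3  4  5  1  2  3  4  1  2  2  1  2  3  2  3  3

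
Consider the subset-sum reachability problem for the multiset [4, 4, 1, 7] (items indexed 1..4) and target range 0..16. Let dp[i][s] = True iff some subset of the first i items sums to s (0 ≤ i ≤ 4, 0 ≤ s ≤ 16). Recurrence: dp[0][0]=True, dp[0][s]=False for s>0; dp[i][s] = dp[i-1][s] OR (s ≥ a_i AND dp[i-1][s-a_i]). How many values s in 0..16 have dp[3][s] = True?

6

i\s   0   1   2   3   4   5   6   7   8   9  10  11  12  13  14  15  16
  0   T   F   F   F   F   F   F   F   F   F   F   F   F   F   F   F   F
  1   T   F   F   F   T   F   F   F   F   F   F   F   F   F   F   F   F
  2   T   F   F   F   T   F   F   F   T   F   F   F   F   F   F   F   F
  3   T   T   F   F   T   T   F   F   T   T   F   F   F   F   F   F   F
  4   T   T   F   F   T   T   F   T   T   T   F   T   T   F   F   T   T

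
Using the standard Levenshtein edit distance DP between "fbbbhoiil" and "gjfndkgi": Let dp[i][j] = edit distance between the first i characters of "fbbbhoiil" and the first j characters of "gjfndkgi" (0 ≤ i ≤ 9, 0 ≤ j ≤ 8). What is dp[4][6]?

5

   ''  g  j  f  n  d  k  g  i
''  0  1  2  3  4  5  6  7  8
 f  1  1  2  2  3  4  5  6  7
 b  2  2  2  3  3  4  5  6  7
 b  3  3  3  3  4  4  5  6  7
 b  4  4  4  4  4  5  5  6  7
 h  5  5  5  5  5  5  6  6  7
 o  6  6  6  6  6  6  6  7  7
 i  7  7  7  7  7  7  7  7  7
 i  8  8  8  8  8  8  8  8  7
 l  9  9  9  9  9  9  9  9  8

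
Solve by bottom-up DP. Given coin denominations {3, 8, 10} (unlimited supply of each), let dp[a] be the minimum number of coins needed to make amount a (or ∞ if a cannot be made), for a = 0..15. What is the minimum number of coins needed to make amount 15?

5

 a  0  1  2  3  4  5  6  7  8  9 10 11 12 13 14 15
dp  0  -  -  1  -  -  2  -  1  3  1  2  4  2  3  5
(- denotes ∞ / unreachable)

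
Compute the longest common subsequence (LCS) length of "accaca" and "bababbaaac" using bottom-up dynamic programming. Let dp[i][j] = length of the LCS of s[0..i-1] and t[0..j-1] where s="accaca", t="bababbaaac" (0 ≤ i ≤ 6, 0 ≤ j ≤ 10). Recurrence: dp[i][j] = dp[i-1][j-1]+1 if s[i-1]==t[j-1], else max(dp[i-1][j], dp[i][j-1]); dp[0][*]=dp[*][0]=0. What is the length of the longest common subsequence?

3

   ''  b  a  b  a  b  b  a  a  a  c
''  0  0  0  0  0  0  0  0  0  0  0
 a  0  0  1  1  1  1  1  1  1  1  1
 c  0  0  1  1  1  1  1  1  1  1  2
 c  0  0  1  1  1  1  1  1  1  1  2
 a  0  0  1  1  2  2  2  2  2  2  2
 c  0  0  1  1  2  2  2  2  2  2  3
 a  0  0  1  1  2  2  2  3  3  3  3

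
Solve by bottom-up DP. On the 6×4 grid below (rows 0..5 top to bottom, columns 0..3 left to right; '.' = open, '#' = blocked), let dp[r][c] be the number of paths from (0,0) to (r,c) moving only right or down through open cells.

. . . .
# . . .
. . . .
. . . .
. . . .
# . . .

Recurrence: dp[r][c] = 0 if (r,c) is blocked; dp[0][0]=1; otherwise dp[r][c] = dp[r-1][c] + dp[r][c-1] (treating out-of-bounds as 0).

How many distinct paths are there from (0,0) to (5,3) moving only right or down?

r\c   0   1   2   3
  0   1   1   1   1
  1   0   1   2   3
  2   0   1   3   6
  3   0   1   4  10
  4   0   1   5  15
  5   0   1   6  21

21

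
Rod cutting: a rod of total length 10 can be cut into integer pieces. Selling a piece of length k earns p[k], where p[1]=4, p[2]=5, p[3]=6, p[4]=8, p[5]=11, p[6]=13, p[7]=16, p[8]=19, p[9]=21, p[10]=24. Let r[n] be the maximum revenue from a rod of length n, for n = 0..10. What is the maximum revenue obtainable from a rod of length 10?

   n    0    1    2    3    4    5    6    7    8    9   10
r[n]    0    4    8   12   16   20   24   28   32   36   40

40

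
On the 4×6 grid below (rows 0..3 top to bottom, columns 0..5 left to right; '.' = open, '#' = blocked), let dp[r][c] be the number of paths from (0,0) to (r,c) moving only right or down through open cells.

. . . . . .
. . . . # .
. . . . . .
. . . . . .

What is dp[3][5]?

r\c   0   1   2   3   4   5
  0   1   1   1   1   1   1
  1   1   2   3   4   0   1
  2   1   3   6  10  10  11
  3   1   4  10  20  30  41

41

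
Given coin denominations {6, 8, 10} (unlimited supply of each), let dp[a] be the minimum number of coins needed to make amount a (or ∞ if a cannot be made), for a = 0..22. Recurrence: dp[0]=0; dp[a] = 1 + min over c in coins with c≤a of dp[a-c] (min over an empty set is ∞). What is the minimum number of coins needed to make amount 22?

 a  0  1  2  3  4  5  6  7  8  9 10 11 12 13 14 15 16 17 18 19 20 21 22
dp  0  -  -  -  -  -  1  -  1  -  1  -  2  -  2  -  2  -  2  -  2  -  3
(- denotes ∞ / unreachable)

3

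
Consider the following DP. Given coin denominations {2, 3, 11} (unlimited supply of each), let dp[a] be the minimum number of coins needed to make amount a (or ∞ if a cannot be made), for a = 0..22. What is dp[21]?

 a  0  1  2  3  4  5  6  7  8  9 10 11 12 13 14 15 16 17 18 19 20 21 22
dp  0  -  1  1  2  2  2  3  3  3  4  1  4  2  2  3  3  3  4  4  4  5  2
(- denotes ∞ / unreachable)

5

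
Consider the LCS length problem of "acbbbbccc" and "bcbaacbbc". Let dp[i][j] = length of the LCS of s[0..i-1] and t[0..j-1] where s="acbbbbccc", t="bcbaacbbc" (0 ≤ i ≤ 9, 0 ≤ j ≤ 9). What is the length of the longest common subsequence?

5

   ''  b  c  b  a  a  c  b  b  c
''  0  0  0  0  0  0  0  0  0  0
 a  0  0  0  0  1  1  1  1  1  1
 c  0  0  1  1  1  1  2  2  2  2
 b  0  1  1  2  2  2  2  3  3  3
 b  0  1  1  2  2  2  2  3  4  4
 b  0  1  1  2  2  2  2  3  4  4
 b  0  1  1  2  2  2  2  3  4  4
 c  0  1  2  2  2  2  3  3  4  5
 c  0  1  2  2  2  2  3  3  4  5
 c  0  1  2  2  2  2  3  3  4  5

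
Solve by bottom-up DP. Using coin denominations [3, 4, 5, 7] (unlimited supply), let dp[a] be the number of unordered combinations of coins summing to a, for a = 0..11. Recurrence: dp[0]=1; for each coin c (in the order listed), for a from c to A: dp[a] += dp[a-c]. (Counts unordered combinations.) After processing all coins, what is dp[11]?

after  coin     0     1     2     3     4     5     6     7     8     9    10    11
          3     1     0     0     1     0     0     1     0     0     1     0     0
          4     1     0     0     1     1     0     1     1     1     1     1     1
          5     1     0     0     1     1     1     1     1     2     2     2     2
          7     1     0     0     1     1     1     1     2     2     2     3     3

3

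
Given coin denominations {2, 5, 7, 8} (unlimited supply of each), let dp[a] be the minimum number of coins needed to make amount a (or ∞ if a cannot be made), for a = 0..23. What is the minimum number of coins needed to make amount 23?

3

 a  0  1  2  3  4  5  6  7  8  9 10 11 12 13 14 15 16 17 18 19 20 21 22 23
dp  0  -  1  -  2  1  3  1  1  2  2  3  2  2  2  2  2  3  3  3  3  3  3  3
(- denotes ∞ / unreachable)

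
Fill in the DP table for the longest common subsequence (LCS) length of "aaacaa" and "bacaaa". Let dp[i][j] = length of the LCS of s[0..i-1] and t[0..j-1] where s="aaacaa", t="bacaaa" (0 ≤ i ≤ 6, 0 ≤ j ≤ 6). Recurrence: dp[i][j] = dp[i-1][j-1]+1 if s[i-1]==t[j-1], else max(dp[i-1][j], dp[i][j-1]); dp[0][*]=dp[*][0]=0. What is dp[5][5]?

   ''  b  a  c  a  a  a
''  0  0  0  0  0  0  0
 a  0  0  1  1  1  1  1
 a  0  0  1  1  2  2  2
 a  0  0  1  1  2  3  3
 c  0  0  1  2  2  3  3
 a  0  0  1  2  3  3  4
 a  0  0  1  2  3  4  4

3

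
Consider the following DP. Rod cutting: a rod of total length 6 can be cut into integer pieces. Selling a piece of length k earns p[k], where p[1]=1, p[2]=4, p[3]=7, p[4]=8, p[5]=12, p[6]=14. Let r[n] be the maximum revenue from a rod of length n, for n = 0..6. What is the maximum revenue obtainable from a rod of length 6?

   n    0    1    2    3    4    5    6
r[n]    0    1    4    7    8   12   14

14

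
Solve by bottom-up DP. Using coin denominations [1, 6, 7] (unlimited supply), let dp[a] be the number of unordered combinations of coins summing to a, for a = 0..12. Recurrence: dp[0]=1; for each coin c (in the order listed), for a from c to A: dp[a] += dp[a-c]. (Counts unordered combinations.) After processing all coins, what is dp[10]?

after  coin     0     1     2     3     4     5     6     7     8     9    10    11    12
          1     1     1     1     1     1     1     1     1     1     1     1     1     1
          6     1     1     1     1     1     1     2     2     2     2     2     2     3
          7     1     1     1     1     1     1     2     3     3     3     3     3     4

3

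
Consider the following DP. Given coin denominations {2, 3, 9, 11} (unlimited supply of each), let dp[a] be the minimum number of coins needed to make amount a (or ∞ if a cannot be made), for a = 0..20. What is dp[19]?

 a  0  1  2  3  4  5  6  7  8  9 10 11 12 13 14 15 16 17 18 19 20
dp  0  -  1  1  2  2  2  3  3  1  4  1  2  2  2  3  3  3  2  4  2
(- denotes ∞ / unreachable)

4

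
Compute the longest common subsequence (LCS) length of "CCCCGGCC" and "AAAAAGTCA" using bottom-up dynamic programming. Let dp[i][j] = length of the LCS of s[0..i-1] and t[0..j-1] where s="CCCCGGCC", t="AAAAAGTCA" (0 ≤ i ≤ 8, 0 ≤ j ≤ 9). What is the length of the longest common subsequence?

2

   ''  A  A  A  A  A  G  T  C  A
''  0  0  0  0  0  0  0  0  0  0
 C  0  0  0  0  0  0  0  0  1  1
 C  0  0  0  0  0  0  0  0  1  1
 C  0  0  0  0  0  0  0  0  1  1
 C  0  0  0  0  0  0  0  0  1  1
 G  0  0  0  0  0  0  1  1  1  1
 G  0  0  0  0  0  0  1  1  1  1
 C  0  0  0  0  0  0  1  1  2  2
 C  0  0  0  0  0  0  1  1  2  2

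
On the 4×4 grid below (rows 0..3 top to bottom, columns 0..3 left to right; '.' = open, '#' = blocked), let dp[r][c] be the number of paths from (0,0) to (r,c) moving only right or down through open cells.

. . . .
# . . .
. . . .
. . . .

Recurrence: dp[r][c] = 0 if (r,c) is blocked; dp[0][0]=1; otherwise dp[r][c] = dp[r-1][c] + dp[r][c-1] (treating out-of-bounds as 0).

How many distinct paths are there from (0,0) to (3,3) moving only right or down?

10

r\c   0   1   2   3
  0   1   1   1   1
  1   0   1   2   3
  2   0   1   3   6
  3   0   1   4  10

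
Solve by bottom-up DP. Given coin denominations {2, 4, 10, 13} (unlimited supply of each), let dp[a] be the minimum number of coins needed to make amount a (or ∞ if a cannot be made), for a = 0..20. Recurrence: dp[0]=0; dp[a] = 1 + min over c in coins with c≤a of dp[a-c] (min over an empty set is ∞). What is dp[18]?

 a  0  1  2  3  4  5  6  7  8  9 10 11 12 13 14 15 16 17 18 19 20
dp  0  -  1  -  1  -  2  -  2  -  1  -  2  1  2  2  3  2  3  3  2
(- denotes ∞ / unreachable)

3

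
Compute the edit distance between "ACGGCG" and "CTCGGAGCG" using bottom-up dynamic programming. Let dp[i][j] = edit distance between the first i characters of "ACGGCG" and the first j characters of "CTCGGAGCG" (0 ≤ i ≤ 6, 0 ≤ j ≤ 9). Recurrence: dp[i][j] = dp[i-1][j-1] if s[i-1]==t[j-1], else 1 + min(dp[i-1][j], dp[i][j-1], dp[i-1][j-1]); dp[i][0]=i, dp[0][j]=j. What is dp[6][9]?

   ''  C  T  C  G  G  A  G  C  G
''  0  1  2  3  4  5  6  7  8  9
 A  1  1  2  3  4  5  5  6  7  8
 C  2  1  2  2  3  4  5  6  6  7
 G  3  2  2  3  2  3  4  5  6  6
 G  4  3  3  3  3  2  3  4  5  6
 C  5  4  4  3  4  3  3  4  4  5
 G  6  5  5  4  3  4  4  3  4  4

4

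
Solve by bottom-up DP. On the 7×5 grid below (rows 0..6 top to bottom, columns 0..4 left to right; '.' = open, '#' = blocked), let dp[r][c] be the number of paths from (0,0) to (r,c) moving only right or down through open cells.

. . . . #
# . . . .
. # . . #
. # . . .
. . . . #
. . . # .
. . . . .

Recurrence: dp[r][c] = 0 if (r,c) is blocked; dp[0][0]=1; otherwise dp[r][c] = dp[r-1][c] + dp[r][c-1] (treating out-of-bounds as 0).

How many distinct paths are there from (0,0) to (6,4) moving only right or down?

r\c   0   1   2   3   4
  0   1   1   1   1   0
  1   0   1   2   3   3
  2   0   0   2   5   0
  3   0   0   2   7   7
  4   0   0   2   9   0
  5   0   0   2   0   0
  6   0   0   2   2   2

2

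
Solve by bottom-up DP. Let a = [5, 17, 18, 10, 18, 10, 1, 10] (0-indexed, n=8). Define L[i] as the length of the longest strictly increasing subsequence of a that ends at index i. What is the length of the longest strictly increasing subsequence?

   i    0    1    2    3    4    5    6    7
a[i]    5   17   18   10   18   10    1   10
L[i]    1    2    3    2    3    2    1    2

3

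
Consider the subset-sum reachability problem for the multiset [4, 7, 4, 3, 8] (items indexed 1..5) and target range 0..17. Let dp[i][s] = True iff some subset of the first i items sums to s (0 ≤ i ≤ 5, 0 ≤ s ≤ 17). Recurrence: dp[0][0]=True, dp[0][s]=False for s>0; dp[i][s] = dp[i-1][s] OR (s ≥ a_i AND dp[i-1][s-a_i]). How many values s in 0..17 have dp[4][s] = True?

i\s   0   1   2   3   4   5   6   7   8   9  10  11  12  13  14  15  16  17
  0   T   F   F   F   F   F   F   F   F   F   F   F   F   F   F   F   F   F
  1   T   F   F   F   T   F   F   F   F   F   F   F   F   F   F   F   F   F
  2   T   F   F   F   T   F   F   T   F   F   F   T   F   F   F   F   F   F
  3   T   F   F   F   T   F   F   T   T   F   F   T   F   F   F   T   F   F
  4   T   F   F   T   T   F   F   T   T   F   T   T   F   F   T   T   F   F
  5   T   F   F   T   T   F   F   T   T   F   T   T   T   F   T   T   T   F

9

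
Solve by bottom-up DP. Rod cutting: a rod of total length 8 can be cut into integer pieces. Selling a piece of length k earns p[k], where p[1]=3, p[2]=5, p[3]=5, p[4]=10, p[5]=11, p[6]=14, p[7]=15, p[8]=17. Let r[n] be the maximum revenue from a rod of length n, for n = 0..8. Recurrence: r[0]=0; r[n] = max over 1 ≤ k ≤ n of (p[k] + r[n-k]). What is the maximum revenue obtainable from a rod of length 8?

   n    0    1    2    3    4    5    6    7    8
r[n]    0    3    6    9   12   15   18   21   24

24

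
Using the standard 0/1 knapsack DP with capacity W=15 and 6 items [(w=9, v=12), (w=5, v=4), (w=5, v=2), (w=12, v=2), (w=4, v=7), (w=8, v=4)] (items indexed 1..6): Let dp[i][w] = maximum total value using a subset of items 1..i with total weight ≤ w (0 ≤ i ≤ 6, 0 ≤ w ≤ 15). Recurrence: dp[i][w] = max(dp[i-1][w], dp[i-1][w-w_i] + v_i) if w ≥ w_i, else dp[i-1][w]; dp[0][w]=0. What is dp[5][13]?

19

i\w   0   1   2   3   4   5   6   7   8   9  10  11  12  13  14  15
  0   0   0   0   0   0   0   0   0   0   0   0   0   0   0   0   0
  1   0   0   0   0   0   0   0   0   0  12  12  12  12  12  12  12
  2   0   0   0   0   0   4   4   4   4  12  12  12  12  12  16  16
  3   0   0   0   0   0   4   4   4   4  12  12  12  12  12  16  16
  4   0   0   0   0   0   4   4   4   4  12  12  12  12  12  16  16
  5   0   0   0   0   7   7   7   7   7  12  12  12  12  19  19  19
  6   0   0   0   0   7   7   7   7   7  12  12  12  12  19  19  19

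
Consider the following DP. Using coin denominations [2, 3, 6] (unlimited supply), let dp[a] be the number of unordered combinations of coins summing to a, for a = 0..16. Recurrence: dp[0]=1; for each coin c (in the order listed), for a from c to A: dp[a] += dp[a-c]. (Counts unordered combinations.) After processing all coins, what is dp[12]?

6

after  coin     0     1     2     3     4     5     6     7     8     9    10    11    12    13    14    15    16
          2     1     0     1     0     1     0     1     0     1     0     1     0     1     0     1     0     1
          3     1     0     1     1     1     1     2     1     2     2     2     2     3     2     3     3     3
          6     1     0     1     1     1     1     3     1     3     3     3     3     6     3     6     6     6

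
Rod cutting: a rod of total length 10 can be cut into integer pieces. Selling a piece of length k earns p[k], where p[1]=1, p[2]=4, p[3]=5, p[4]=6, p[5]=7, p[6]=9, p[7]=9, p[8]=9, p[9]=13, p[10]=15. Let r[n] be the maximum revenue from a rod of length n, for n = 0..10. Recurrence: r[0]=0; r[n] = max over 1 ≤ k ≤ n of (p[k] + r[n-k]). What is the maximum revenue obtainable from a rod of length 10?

20

   n    0    1    2    3    4    5    6    7    8    9   10
r[n]    0    1    4    5    8    9   12   13   16   17   20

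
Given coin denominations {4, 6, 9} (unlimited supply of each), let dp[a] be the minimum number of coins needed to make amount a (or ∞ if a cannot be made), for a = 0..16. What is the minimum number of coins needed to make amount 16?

3

 a  0  1  2  3  4  5  6  7  8  9 10 11 12 13 14 15 16
dp  0  -  -  -  1  -  1  -  2  1  2  -  2  2  3  2  3
(- denotes ∞ / unreachable)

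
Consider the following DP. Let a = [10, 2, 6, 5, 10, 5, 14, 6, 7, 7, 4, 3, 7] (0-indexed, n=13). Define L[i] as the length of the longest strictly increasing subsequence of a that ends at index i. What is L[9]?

   i    0    1    2    3    4    5    6    7    8    9   10   11   12
a[i]   10    2    6    5   10    5   14    6    7    7    4    3    7
L[i]    1    1    2    2    3    2    4    3    4    4    2    2    4

4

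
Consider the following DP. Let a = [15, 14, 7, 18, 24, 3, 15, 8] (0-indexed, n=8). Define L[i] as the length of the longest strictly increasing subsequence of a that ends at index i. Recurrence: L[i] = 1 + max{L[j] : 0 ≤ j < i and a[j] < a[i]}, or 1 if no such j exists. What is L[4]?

3

   i    0    1    2    3    4    5    6    7
a[i]   15   14    7   18   24    3   15    8
L[i]    1    1    1    2    3    1    2    2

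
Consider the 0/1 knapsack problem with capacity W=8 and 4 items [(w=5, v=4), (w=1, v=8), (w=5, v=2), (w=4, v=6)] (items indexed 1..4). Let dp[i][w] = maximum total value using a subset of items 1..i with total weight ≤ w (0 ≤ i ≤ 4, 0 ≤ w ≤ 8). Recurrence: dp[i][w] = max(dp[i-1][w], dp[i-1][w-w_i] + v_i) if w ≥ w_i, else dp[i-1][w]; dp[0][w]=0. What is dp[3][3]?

i\w   0   1   2   3   4   5   6   7   8
  0   0   0   0   0   0   0   0   0   0
  1   0   0   0   0   0   4   4   4   4
  2   0   8   8   8   8   8  12  12  12
  3   0   8   8   8   8   8  12  12  12
  4   0   8   8   8   8  14  14  14  14

8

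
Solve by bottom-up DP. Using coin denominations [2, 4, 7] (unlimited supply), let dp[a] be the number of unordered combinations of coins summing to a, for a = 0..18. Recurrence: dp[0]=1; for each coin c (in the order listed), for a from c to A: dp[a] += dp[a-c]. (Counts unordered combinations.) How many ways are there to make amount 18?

after  coin     0     1     2     3     4     5     6     7     8     9    10    11    12    13    14    15    16    17    18
          2     1     0     1     0     1     0     1     0     1     0     1     0     1     0     1     0     1     0     1
          4     1     0     1     0     2     0     2     0     3     0     3     0     4     0     4     0     5     0     5
          7     1     0     1     0     2     0     2     1     3     1     3     2     4     2     5     3     6     3     7

7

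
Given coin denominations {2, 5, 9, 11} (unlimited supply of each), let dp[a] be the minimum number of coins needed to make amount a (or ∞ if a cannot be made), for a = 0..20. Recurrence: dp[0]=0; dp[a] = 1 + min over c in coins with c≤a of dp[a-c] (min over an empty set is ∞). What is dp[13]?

 a  0  1  2  3  4  5  6  7  8  9 10 11 12 13 14 15 16 17 18 19 20
dp  0  -  1  -  2  1  3  2  4  1  2  1  3  2  2  3  2  4  2  3  2
(- denotes ∞ / unreachable)

2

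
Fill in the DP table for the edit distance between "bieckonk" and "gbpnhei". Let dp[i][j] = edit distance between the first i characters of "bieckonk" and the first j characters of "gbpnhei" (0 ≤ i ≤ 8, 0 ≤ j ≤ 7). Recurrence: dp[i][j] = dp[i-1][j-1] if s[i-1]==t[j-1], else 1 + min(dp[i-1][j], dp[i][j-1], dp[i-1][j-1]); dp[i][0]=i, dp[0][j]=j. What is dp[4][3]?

   ''  g  b  p  n  h  e  i
''  0  1  2  3  4  5  6  7
 b  1  1  1  2  3  4  5  6
 i  2  2  2  2  3  4  5  5
 e  3  3  3  3  3  4  4  5
 c  4  4  4  4  4  4  5  5
 k  5  5  5  5  5  5  5  6
 o  6  6  6  6  6  6  6  6
 n  7  7  7  7  6  7  7  7
 k  8  8  8  8  7  7  8  8

4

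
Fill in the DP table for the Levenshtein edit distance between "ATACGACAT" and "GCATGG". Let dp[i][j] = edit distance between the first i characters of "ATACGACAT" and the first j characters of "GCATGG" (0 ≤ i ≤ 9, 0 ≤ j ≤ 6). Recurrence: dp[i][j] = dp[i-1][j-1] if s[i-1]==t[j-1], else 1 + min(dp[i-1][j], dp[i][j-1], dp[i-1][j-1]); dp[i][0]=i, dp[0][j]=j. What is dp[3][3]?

2

   ''  G  C  A  T  G  G
''  0  1  2  3  4  5  6
 A  1  1  2  2  3  4  5
 T  2  2  2  3  2  3  4
 A  3  3  3  2  3  3  4
 C  4  4  3  3  3  4  4
 G  5  4  4  4  4  3  4
 A  6  5  5  4  5  4  4
 C  7  6  5  5  5  5  5
 A  8  7  6  5  6  6  6
 T  9  8  7  6  5  6  7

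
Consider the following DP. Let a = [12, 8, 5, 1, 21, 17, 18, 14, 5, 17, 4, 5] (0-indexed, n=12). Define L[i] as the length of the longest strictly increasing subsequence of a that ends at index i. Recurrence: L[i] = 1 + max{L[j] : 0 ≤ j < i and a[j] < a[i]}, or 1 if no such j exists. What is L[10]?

2

   i    0    1    2    3    4    5    6    7    8    9   10   11
a[i]   12    8    5    1   21   17   18   14    5   17    4    5
L[i]    1    1    1    1    2    2    3    2    2    3    2    3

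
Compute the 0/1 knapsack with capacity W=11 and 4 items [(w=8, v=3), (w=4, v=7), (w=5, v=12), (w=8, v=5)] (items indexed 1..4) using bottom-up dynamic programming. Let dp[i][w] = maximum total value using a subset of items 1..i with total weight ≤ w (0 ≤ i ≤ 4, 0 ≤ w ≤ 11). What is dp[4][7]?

12

i\w   0   1   2   3   4   5   6   7   8   9  10  11
  0   0   0   0   0   0   0   0   0   0   0   0   0
  1   0   0   0   0   0   0   0   0   3   3   3   3
  2   0   0   0   0   7   7   7   7   7   7   7   7
  3   0   0   0   0   7  12  12  12  12  19  19  19
  4   0   0   0   0   7  12  12  12  12  19  19  19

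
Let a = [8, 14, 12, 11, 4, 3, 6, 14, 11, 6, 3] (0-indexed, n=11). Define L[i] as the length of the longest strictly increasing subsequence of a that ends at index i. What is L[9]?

2

   i    0    1    2    3    4    5    6    7    8    9   10
a[i]    8   14   12   11    4    3    6   14   11    6    3
L[i]    1    2    2    2    1    1    2    3    3    2    1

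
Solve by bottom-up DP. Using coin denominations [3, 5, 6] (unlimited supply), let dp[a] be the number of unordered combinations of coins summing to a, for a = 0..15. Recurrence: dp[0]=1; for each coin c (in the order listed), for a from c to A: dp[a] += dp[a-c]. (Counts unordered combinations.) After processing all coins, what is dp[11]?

2

after  coin     0     1     2     3     4     5     6     7     8     9    10    11    12    13    14    15
          3     1     0     0     1     0     0     1     0     0     1     0     0     1     0     0     1
          5     1     0     0     1     0     1     1     0     1     1     1     1     1     1     1     2
          6     1     0     0     1     0     1     2     0     1     2     1     2     3     1     2     4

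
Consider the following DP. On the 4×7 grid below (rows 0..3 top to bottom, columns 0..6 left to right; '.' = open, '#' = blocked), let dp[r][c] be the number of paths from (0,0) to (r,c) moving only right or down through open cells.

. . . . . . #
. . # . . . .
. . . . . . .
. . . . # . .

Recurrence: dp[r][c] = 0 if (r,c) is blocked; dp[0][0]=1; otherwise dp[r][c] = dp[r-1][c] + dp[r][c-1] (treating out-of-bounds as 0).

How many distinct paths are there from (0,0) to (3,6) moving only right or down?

21

r\c   0   1   2   3   4   5   6
  0   1   1   1   1   1   1   0
  1   1   2   0   1   2   3   3
  2   1   3   3   4   6   9  12
  3   1   4   7  11   0   9  21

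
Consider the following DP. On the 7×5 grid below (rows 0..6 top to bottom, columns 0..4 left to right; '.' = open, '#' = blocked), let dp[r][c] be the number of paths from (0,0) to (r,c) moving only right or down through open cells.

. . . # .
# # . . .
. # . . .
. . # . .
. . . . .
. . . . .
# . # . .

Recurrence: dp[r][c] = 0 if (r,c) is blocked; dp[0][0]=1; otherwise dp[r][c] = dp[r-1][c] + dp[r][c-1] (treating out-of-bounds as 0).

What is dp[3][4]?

r\c   0   1   2   3   4
  0   1   1   1   0   0
  1   0   0   1   1   1
  2   0   0   1   2   3
  3   0   0   0   2   5
  4   0   0   0   2   7
  5   0   0   0   2   9
  6   0   0   0   2  11

5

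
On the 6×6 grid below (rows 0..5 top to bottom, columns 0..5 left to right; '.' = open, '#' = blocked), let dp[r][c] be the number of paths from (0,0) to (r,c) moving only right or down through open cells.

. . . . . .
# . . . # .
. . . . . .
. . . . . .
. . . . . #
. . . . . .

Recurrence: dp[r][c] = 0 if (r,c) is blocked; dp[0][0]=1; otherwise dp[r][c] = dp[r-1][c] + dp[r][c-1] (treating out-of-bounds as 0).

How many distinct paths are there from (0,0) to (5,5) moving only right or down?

52

r\c   0   1   2   3   4   5
  0   1   1   1   1   1   1
  1   0   1   2   3   0   1
  2   0   1   3   6   6   7
  3   0   1   4  10  16  23
  4   0   1   5  15  31   0
  5   0   1   6  21  52  52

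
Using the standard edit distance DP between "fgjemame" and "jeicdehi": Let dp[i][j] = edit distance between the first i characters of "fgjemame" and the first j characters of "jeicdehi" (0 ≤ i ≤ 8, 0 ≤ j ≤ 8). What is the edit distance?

7

   ''  j  e  i  c  d  e  h  i
''  0  1  2  3  4  5  6  7  8
 f  1  1  2  3  4  5  6  7  8
 g  2  2  2  3  4  5  6  7  8
 j  3  2  3  3  4  5  6  7  8
 e  4  3  2  3  4  5  5  6  7
 m  5  4  3  3  4  5  6  6  7
 a  6  5  4  4  4  5  6  7  7
 m  7  6  5  5  5  5  6  7  8
 e  8  7  6  6  6  6  5  6  7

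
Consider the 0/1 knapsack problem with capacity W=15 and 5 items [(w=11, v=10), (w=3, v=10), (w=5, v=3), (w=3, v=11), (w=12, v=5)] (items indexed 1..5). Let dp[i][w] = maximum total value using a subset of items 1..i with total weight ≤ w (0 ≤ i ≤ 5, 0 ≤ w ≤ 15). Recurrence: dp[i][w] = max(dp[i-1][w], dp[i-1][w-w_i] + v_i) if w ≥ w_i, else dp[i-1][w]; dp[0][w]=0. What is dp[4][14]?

i\w   0   1   2   3   4   5   6   7   8   9  10  11  12  13  14  15
  0   0   0   0   0   0   0   0   0   0   0   0   0   0   0   0   0
  1   0   0   0   0   0   0   0   0   0   0   0  10  10  10  10  10
  2   0   0   0  10  10  10  10  10  10  10  10  10  10  10  20  20
  3   0   0   0  10  10  10  10  10  13  13  13  13  13  13  20  20
  4   0   0   0  11  11  11  21  21  21  21  21  24  24  24  24  24
  5   0   0   0  11  11  11  21  21  21  21  21  24  24  24  24  24

24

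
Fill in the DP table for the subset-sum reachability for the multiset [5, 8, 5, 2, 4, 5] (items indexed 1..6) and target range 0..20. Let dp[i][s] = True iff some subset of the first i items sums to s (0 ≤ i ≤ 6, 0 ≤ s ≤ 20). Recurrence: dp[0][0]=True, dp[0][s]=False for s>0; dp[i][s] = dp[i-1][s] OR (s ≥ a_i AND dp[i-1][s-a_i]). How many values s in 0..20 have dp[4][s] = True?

11

i\s   0   1   2   3   4   5   6   7   8   9  10  11  12  13  14  15  16  17  18  19  20
  0   T   F   F   F   F   F   F   F   F   F   F   F   F   F   F   F   F   F   F   F   F
  1   T   F   F   F   F   T   F   F   F   F   F   F   F   F   F   F   F   F   F   F   F
  2   T   F   F   F   F   T   F   F   T   F   F   F   F   T   F   F   F   F   F   F   F
  3   T   F   F   F   F   T   F   F   T   F   T   F   F   T   F   F   F   F   T   F   F
  4   T   F   T   F   F   T   F   T   T   F   T   F   T   T   F   T   F   F   T   F   T
  5   T   F   T   F   T   T   T   T   T   T   T   T   T   T   T   T   T   T   T   T   T
  6   T   F   T   F   T   T   T   T   T   T   T   T   T   T   T   T   T   T   T   T   T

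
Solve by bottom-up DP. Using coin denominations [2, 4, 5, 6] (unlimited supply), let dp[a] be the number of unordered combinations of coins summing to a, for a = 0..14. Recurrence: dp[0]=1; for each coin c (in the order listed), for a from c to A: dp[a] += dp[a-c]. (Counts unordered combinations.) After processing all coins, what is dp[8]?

4

after  coin     0     1     2     3     4     5     6     7     8     9    10    11    12    13    14
          2     1     0     1     0     1     0     1     0     1     0     1     0     1     0     1
          4     1     0     1     0     2     0     2     0     3     0     3     0     4     0     4
          5     1     0     1     0     2     1     2     1     3     2     4     2     5     3     6
          6     1     0     1     0     2     1     3     1     4     2     6     3     8     4    10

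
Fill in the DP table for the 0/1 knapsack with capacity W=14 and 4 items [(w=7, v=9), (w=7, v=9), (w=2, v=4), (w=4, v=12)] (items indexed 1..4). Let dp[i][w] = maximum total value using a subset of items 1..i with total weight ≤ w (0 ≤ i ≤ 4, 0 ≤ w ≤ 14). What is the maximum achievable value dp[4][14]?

i\w   0   1   2   3   4   5   6   7   8   9  10  11  12  13  14
  0   0   0   0   0   0   0   0   0   0   0   0   0   0   0   0
  1   0   0   0   0   0   0   0   9   9   9   9   9   9   9   9
  2   0   0   0   0   0   0   0   9   9   9   9   9   9   9  18
  3   0   0   4   4   4   4   4   9   9  13  13  13  13  13  18
  4   0   0   4   4  12  12  16  16  16  16  16  21  21  25  25

25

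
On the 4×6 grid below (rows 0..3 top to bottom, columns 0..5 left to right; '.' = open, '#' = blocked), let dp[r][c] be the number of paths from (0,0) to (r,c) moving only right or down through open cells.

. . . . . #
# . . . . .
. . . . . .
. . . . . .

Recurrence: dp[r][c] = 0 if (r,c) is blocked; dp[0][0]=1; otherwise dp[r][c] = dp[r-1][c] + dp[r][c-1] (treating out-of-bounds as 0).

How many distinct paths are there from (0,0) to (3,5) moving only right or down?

34

r\c   0   1   2   3   4   5
  0   1   1   1   1   1   0
  1   0   1   2   3   4   4
  2   0   1   3   6  10  14
  3   0   1   4  10  20  34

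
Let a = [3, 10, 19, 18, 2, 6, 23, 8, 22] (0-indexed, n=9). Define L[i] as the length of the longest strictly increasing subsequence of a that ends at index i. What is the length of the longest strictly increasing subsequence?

   i    0    1    2    3    4    5    6    7    8
a[i]    3   10   19   18    2    6   23    8   22
L[i]    1    2    3    3    1    2    4    3    4

4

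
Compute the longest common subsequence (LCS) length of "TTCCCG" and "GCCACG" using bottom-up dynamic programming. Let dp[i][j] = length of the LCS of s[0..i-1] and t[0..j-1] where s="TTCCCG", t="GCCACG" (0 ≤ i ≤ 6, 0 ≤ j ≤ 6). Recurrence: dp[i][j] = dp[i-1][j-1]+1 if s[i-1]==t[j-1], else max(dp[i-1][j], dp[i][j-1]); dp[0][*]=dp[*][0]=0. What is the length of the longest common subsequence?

   ''  G  C  C  A  C  G
''  0  0  0  0  0  0  0
 T  0  0  0  0  0  0  0
 T  0  0  0  0  0  0  0
 C  0  0  1  1  1  1  1
 C  0  0  1  2  2  2  2
 C  0  0  1  2  2  3  3
 G  0  1  1  2  2  3  4

4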